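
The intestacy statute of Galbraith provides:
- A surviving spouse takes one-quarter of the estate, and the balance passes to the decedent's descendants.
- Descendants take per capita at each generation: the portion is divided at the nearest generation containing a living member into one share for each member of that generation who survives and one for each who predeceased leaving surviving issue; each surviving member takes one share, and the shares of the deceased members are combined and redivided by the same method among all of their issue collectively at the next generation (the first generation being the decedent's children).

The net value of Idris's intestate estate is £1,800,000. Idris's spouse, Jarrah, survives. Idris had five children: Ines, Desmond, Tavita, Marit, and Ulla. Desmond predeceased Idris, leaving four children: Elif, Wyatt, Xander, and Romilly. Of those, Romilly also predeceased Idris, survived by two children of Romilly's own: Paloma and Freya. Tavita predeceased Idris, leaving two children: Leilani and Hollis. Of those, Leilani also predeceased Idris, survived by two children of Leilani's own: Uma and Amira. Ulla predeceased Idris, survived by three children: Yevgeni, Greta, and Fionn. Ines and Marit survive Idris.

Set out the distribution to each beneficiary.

Jarrah takes one-quarter of £1,800,000 = £450,000. The remaining £1,350,000 passes to the descendants.
The descendants' portion (£1,350,000) is divided at the children's generation into 5 shares of £270,000. Ines and Marit each take £270,000. The 3 shares of the deceased (Desmond, Tavita, and Ulla) are combined into a pool of £810,000.
That pool (£810,000) is divided at the grandchildren's generation into 9 shares of £90,000. Elif, Wyatt, Xander, Hollis, Yevgeni, Greta, and Fionn each take £90,000. The 2 shares of the deceased (Romilly and Leilani) are combined into a pool of £180,000.
That pool (£180,000) is divided at the great-grandchildren's generation equally among Paloma, Freya, Uma, and Amira: £45,000 each.

Jarrah: £450,000; Ines: £270,000; Elif: £90,000; Wyatt: £90,000; Xander: £90,000; Paloma: £45,000; Freya: £45,000; Uma: £45,000; Amira: £45,000; Hollis: £90,000; Marit: £270,000; Yevgeni: £90,000; Greta: £90,000; Fionn: £90,000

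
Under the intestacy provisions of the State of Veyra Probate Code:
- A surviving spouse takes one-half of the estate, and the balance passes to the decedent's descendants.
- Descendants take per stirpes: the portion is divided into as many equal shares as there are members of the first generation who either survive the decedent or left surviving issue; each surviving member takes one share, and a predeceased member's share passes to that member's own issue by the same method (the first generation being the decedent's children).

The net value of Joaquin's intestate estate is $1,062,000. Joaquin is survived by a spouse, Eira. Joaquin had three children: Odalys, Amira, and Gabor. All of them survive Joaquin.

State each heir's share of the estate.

Eira takes one-half of $1,062,000 = $531,000. The remaining $531,000 passes to the descendants.
The descendants' portion ($531,000) is divided into 3 shares of $177,000: Odalys, Amira, and Gabor each take $177,000.

Eira: $531,000; Odalys: $177,000; Amira: $177,000; Gabor: $177,000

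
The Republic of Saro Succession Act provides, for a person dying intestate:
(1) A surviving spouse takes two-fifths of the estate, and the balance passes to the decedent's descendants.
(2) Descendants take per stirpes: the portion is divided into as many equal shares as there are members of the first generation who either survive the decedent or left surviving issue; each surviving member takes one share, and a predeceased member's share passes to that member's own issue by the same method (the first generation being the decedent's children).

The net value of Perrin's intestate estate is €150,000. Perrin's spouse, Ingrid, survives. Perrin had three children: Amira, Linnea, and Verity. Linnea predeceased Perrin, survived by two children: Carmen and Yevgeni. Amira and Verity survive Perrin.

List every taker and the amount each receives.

Ingrid: €60,000; Amira: €30,000; Carmen: €15,000; Yevgeni: €15,000; Verity: €30,000

Ingrid takes two-fifths of €150,000 = €60,000. The remaining €90,000 passes to the descendants.
The descendants' portion (€90,000) is divided into 3 shares of €30,000: Amira and Verity each take €30,000; Linnea's €30,000 share passes to Linnea's issue.
Linnea's share (€30,000) is divided into 2 shares of €15,000: Carmen and Yevgeni each take €15,000.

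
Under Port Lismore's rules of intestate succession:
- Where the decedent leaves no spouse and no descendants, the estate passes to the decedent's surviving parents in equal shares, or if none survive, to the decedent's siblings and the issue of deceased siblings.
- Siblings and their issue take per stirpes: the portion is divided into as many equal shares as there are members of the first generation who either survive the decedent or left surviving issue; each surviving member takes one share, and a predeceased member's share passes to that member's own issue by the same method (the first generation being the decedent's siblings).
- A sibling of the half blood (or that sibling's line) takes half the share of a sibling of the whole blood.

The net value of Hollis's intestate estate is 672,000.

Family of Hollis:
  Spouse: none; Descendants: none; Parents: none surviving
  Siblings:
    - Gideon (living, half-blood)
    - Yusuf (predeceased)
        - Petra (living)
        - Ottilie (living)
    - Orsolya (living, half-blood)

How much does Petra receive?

Petra receives 168,000.

The entire 672,000 passes to the siblings and their issue.
Counting each half-blood sibling's line as half a unit, there are 2 units in 672,000, so one unit is 336,000. Whole-blood lines (Yusuf) take 336,000 each; half-blood lines (Gideon and Orsolya) take 168,000 each.
Yusuf's share (336,000) is divided into 2 shares of 168,000: Petra and Ottilie each take 168,000.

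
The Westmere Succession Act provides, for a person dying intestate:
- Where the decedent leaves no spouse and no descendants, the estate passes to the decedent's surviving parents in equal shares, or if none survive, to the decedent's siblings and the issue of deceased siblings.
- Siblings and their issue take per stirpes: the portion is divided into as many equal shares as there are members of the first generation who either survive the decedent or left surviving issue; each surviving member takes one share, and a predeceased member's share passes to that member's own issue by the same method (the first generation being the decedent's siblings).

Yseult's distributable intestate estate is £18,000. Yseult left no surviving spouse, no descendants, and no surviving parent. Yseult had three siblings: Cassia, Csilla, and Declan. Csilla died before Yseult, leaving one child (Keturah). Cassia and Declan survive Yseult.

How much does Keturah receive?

Keturah receives £6,000.

The entire £18,000 passes to the siblings and their issue.
That amount (£18,000) is divided into 3 shares of £6,000: Cassia and Declan each take £6,000; Csilla's £6,000 share passes to Csilla's issue.
Csilla's share (£6,000) passes entirely to Keturah.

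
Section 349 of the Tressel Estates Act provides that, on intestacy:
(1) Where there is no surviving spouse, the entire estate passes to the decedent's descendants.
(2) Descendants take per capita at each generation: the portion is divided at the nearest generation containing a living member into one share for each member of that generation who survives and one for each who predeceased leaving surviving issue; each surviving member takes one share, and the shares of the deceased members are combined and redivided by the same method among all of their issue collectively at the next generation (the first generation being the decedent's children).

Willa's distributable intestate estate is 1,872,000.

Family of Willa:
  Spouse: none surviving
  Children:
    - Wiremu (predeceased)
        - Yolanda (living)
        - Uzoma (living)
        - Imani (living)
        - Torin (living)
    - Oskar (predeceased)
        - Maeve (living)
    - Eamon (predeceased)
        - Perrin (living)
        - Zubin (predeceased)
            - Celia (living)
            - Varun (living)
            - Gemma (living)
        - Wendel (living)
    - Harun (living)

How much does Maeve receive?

The entire 1,872,000 passes to the descendants.
That amount (1,872,000) is divided at the children's generation into 4 shares of 468,000. Harun takes 468,000. The 3 shares of the deceased (Wiremu, Oskar, and Eamon) are combined into a pool of 1,404,000.
That pool (1,404,000) is divided at the grandchildren's generation into 8 shares of 175,500. Yolanda, Uzoma, Imani, Torin, Maeve, Perrin, and Wendel each take 175,500. The remaining share for the deceased Zubin (175,500) is carried to the next generation.
That pool (175,500) is divided at the great-grandchildren's generation equally among Celia, Varun, and Gemma: 58,500 each.

Maeve receives 175,500.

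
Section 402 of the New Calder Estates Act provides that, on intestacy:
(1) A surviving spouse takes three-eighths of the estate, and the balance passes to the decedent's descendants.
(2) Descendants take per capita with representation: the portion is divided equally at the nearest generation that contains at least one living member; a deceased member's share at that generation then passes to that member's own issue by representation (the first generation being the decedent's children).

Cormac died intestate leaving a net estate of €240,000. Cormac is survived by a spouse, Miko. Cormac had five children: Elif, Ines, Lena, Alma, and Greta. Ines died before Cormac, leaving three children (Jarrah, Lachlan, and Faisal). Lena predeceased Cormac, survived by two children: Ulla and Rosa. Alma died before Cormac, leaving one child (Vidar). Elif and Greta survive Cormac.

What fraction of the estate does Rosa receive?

Miko takes three-eighths of €240,000 = €90,000. The remaining €150,000 passes to the descendants.
The descendants' portion (€150,000) is divided into 5 shares of €30,000: Elif and Greta each take €30,000; Ines's €30,000 share passes to Ines's issue; Lena's €30,000 share passes to Lena's issue; Alma's €30,000 share passes to Alma's issue.
Ines's share (€30,000) is divided into 3 shares of €10,000: Jarrah, Lachlan, and Faisal each take €10,000.
Lena's share (€30,000) is divided into 2 shares of €15,000: Ulla and Rosa each take €15,000.
Alma's share (€30,000) passes entirely to Vidar.

Rosa receives 1/16 of the estate.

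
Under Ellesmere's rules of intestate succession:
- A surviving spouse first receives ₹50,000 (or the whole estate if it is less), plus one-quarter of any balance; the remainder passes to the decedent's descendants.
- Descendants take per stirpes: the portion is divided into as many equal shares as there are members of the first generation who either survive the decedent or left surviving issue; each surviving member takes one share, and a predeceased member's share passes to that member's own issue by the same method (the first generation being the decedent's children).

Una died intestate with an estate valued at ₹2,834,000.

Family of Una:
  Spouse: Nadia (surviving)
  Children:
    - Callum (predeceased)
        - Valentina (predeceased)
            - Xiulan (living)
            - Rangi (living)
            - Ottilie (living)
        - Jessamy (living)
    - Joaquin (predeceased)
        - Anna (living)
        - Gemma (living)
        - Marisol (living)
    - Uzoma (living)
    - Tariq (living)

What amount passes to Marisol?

Nadia first takes ₹50,000, leaving a balance of ₹2,784,000. Nadia then takes one-quarter of the balance (₹696,000), for a total of ₹746,000. The remaining ₹2,088,000 passes to the descendants.
The descendants' portion (₹2,088,000) is divided into 4 shares of ₹522,000: Uzoma and Tariq each take ₹522,000; Callum's ₹522,000 share passes to Callum's issue; Joaquin's ₹522,000 share passes to Joaquin's issue.
Callum's share (₹522,000) is divided into 2 shares of ₹261,000: Jessamy takes ₹261,000; Valentina's ₹261,000 share passes to Valentina's issue.
Valentina's share (₹261,000) is divided into 3 shares of ₹87,000: Xiulan, Rangi, and Ottilie each take ₹87,000.
Joaquin's share (₹522,000) is divided into 3 shares of ₹174,000: Anna, Gemma, and Marisol each take ₹174,000.

Marisol receives ₹174,000.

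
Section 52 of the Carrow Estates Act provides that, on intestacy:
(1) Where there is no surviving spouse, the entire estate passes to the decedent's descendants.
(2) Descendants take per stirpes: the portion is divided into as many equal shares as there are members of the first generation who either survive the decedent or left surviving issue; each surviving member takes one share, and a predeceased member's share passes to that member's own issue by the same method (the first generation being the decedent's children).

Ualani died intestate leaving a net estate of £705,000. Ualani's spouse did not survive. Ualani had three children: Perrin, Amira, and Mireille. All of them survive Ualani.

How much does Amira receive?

The entire £705,000 passes to the descendants.
That amount (£705,000) is divided into 3 shares of £235,000: Perrin, Amira, and Mireille each take £235,000.

Amira receives £235,000.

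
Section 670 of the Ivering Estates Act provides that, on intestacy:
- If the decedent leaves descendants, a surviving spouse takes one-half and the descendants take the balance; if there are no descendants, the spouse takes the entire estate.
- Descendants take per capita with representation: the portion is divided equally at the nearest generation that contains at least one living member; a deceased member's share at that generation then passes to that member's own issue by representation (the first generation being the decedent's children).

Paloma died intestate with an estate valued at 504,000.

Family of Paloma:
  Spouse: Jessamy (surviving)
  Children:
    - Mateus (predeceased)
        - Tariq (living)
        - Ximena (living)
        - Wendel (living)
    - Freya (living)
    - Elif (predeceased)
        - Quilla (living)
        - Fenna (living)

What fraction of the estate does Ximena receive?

Jessamy takes one-half of 504,000 = 252,000. The remaining 252,000 passes to the descendants.
The descendants' portion (252,000) is divided into 3 shares of 84,000: Freya takes 84,000; Mateus's 84,000 share passes to Mateus's issue; Elif's 84,000 share passes to Elif's issue.
Mateus's share (84,000) is divided into 3 shares of 28,000: Tariq, Ximena, and Wendel each take 28,000.
Elif's share (84,000) is divided into 2 shares of 42,000: Quilla and Fenna each take 42,000.

Ximena receives 1/18 of the estate.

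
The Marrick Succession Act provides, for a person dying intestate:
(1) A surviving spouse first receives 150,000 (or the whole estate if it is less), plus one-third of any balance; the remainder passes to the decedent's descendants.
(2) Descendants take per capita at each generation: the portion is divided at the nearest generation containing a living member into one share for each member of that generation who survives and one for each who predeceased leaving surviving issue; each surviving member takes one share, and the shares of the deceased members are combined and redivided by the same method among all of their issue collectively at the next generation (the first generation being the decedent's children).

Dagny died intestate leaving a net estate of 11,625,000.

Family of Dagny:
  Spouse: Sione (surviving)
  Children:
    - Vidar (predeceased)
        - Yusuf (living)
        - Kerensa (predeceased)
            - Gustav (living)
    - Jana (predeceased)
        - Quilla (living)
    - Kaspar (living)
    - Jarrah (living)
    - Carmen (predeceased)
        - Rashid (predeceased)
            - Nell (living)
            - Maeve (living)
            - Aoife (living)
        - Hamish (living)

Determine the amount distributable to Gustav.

Sione first takes 150,000, leaving a balance of 11,475,000. Sione then takes one-third of the balance (3,825,000), for a total of 3,975,000. The remaining 7,650,000 passes to the descendants.
The descendants' portion (7,650,000) is divided at the children's generation into 5 shares of 1,530,000. Kaspar and Jarrah each take 1,530,000. The 3 shares of the deceased (Vidar, Jana, and Carmen) are combined into a pool of 4,590,000.
That pool (4,590,000) is divided at the grandchildren's generation into 5 shares of 918,000. Yusuf, Quilla, and Hamish each take 918,000. The 2 shares of the deceased (Kerensa and Rashid) are combined into a pool of 1,836,000.
That pool (1,836,000) is divided at the great-grandchildren's generation equally among Gustav, Nell, Maeve, and Aoife: 459,000 each.

Gustav receives 459,000.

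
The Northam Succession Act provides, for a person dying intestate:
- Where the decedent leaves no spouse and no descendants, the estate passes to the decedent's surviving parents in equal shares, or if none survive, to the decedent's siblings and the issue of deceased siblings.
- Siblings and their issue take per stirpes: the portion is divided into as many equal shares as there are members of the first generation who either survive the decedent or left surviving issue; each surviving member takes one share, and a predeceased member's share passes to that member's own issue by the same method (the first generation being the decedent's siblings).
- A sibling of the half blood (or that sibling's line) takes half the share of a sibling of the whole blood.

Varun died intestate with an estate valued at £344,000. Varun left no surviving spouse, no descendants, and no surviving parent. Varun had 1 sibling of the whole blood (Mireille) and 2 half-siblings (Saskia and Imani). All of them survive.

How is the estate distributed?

Mireille: £172,000; Saskia: £86,000; Imani: £86,000

The entire £344,000 passes to the siblings and their issue.
Counting each half-blood sibling's line as half a unit, there are 2 units in £344,000, so one unit is £172,000. Whole-blood lines (Mireille) take £172,000 each; half-blood lines (Saskia and Imani) take £86,000 each.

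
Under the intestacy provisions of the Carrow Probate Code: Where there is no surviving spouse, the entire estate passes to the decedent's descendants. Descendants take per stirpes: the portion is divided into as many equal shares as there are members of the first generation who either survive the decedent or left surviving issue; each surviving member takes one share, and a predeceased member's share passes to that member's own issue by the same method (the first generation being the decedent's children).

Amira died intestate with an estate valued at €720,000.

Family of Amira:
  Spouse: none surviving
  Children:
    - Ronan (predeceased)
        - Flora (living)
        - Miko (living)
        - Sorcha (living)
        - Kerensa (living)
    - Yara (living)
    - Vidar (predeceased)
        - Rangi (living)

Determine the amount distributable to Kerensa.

Kerensa receives €60,000.

The entire €720,000 passes to the descendants.
That amount (€720,000) is divided into 3 shares of €240,000: Yara takes €240,000; Ronan's €240,000 share passes to Ronan's issue; Vidar's €240,000 share passes to Vidar's issue.
Ronan's share (€240,000) is divided into 4 shares of €60,000: Flora, Miko, Sorcha, and Kerensa each take €60,000.
Vidar's share (€240,000) passes entirely to Rangi.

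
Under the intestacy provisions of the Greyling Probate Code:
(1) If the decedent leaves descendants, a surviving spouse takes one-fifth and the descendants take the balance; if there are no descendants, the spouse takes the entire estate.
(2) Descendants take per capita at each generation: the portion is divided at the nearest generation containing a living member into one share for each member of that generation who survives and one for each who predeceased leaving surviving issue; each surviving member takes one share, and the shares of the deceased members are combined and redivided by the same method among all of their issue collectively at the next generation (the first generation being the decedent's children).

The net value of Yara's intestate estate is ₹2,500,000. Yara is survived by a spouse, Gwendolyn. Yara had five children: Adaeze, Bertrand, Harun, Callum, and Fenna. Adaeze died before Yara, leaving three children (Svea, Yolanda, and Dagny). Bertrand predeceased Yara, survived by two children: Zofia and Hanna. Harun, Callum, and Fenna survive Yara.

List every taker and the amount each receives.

Gwendolyn takes one-fifth of ₹2,500,000 = ₹500,000. The remaining ₹2,000,000 passes to the descendants.
The descendants' portion (₹2,000,000) is divided at the children's generation into 5 shares of ₹400,000. Harun, Callum, and Fenna each take ₹400,000. The 2 shares of the deceased (Adaeze and Bertrand) are combined into a pool of ₹800,000.
That pool (₹800,000) is divided at the grandchildren's generation equally among Svea, Yolanda, Dagny, Zofia, and Hanna: ₹160,000 each.

Gwendolyn: ₹500,000; Svea: ₹160,000; Yolanda: ₹160,000; Dagny: ₹160,000; Zofia: ₹160,000; Hanna: ₹160,000; Harun: ₹400,000; Callum: ₹400,000; Fenna: ₹400,000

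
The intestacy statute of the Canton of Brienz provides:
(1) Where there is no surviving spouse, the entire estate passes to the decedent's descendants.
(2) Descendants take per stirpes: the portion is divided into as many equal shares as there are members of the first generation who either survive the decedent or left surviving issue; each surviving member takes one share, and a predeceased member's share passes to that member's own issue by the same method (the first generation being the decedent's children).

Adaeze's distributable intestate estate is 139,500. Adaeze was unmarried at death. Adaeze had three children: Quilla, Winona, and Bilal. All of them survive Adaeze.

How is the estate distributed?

Quilla: 46,500; Winona: 46,500; Bilal: 46,500

The entire 139,500 passes to the descendants.
That amount (139,500) is divided into 3 shares of 46,500: Quilla, Winona, and Bilal each take 46,500.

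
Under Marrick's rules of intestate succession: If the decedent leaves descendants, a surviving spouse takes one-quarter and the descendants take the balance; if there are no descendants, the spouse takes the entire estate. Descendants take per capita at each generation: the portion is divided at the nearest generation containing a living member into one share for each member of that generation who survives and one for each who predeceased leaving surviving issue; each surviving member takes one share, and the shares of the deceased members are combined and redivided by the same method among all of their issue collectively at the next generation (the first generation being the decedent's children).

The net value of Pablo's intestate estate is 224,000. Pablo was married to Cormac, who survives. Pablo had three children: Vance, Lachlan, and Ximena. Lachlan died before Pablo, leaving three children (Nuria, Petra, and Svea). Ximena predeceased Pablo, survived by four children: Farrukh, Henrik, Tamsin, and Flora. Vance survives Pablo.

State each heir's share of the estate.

Cormac takes one-quarter of 224,000 = 56,000. The remaining 168,000 passes to the descendants.
The descendants' portion (168,000) is divided at the children's generation into 3 shares of 56,000. Vance takes 56,000. The 2 shares of the deceased (Lachlan and Ximena) are combined into a pool of 112,000.
That pool (112,000) is divided at the grandchildren's generation equally among Nuria, Petra, Svea, Farrukh, Henrik, Tamsin, and Flora: 16,000 each.

Cormac: 56,000; Vance: 56,000; Nuria: 16,000; Petra: 16,000; Svea: 16,000; Farrukh: 16,000; Henrik: 16,000; Tamsin: 16,000; Flora: 16,000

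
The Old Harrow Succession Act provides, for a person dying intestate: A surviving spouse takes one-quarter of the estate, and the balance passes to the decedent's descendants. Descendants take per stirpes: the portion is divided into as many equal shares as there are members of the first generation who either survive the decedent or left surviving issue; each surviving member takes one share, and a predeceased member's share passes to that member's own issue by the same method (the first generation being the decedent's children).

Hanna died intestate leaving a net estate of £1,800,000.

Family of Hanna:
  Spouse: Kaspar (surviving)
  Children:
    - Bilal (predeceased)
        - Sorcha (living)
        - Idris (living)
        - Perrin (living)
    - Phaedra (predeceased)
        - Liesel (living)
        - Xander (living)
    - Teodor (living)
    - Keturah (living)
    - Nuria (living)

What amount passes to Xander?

Xander receives £135,000.

Kaspar takes one-quarter of £1,800,000 = £450,000. The remaining £1,350,000 passes to the descendants.
The descendants' portion (£1,350,000) is divided into 5 shares of £270,000: Teodor, Keturah, and Nuria each take £270,000; Bilal's £270,000 share passes to Bilal's issue; Phaedra's £270,000 share passes to Phaedra's issue.
Bilal's share (£270,000) is divided into 3 shares of £90,000: Sorcha, Idris, and Perrin each take £90,000.
Phaedra's share (£270,000) is divided into 2 shares of £135,000: Liesel and Xander each take £135,000.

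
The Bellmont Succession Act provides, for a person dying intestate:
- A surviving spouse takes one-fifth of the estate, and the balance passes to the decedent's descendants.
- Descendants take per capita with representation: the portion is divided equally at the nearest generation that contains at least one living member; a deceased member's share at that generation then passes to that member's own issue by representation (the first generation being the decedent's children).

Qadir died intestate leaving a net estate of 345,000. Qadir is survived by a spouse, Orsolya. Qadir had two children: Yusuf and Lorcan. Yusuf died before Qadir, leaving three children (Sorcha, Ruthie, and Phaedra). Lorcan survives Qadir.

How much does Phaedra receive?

Phaedra receives 46,000.

Orsolya takes one-fifth of 345,000 = 69,000. The remaining 276,000 passes to the descendants.
The descendants' portion (276,000) is divided into 2 shares of 138,000: Lorcan takes 138,000; Yusuf's 138,000 share passes to Yusuf's issue.
Yusuf's share (138,000) is divided into 3 shares of 46,000: Sorcha, Ruthie, and Phaedra each take 46,000.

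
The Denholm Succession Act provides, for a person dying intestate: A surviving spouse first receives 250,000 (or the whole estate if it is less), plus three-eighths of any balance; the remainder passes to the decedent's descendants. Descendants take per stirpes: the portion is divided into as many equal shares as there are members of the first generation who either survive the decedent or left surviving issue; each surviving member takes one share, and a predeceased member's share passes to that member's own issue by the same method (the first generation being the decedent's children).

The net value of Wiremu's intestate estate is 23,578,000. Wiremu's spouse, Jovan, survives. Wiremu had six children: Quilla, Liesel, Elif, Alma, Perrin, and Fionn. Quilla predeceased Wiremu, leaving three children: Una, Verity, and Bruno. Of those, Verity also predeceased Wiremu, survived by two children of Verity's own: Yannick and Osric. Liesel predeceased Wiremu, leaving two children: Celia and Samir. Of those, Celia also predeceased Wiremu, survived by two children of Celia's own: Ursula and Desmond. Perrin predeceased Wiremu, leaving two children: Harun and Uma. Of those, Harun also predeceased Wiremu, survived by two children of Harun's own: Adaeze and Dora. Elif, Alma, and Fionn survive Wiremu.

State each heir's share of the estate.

Jovan: 8,998,000; Una: 810,000; Yannick: 405,000; Osric: 405,000; Bruno: 810,000; Ursula: 607,500; Desmond: 607,500; Samir: 1,215,000; Elif: 2,430,000; Alma: 2,430,000; Adaeze: 607,500; Dora: 607,500; Uma: 1,215,000; Fionn: 2,430,000

Jovan first takes 250,000, leaving a balance of 23,328,000. Jovan then takes three-eighths of the balance (8,748,000), for a total of 8,998,000. The remaining 14,580,000 passes to the descendants.
The descendants' portion (14,580,000) is divided into 6 shares of 2,430,000: Elif, Alma, and Fionn each take 2,430,000; Quilla's 2,430,000 share passes to Quilla's issue; Liesel's 2,430,000 share passes to Liesel's issue; Perrin's 2,430,000 share passes to Perrin's issue.
Quilla's share (2,430,000) is divided into 3 shares of 810,000: Una and Bruno each take 810,000; Verity's 810,000 share passes to Verity's issue.
Verity's share (810,000) is divided into 2 shares of 405,000: Yannick and Osric each take 405,000.
Liesel's share (2,430,000) is divided into 2 shares of 1,215,000: Samir takes 1,215,000; Celia's 1,215,000 share passes to Celia's issue.
Celia's share (1,215,000) is divided into 2 shares of 607,500: Ursula and Desmond each take 607,500.
Perrin's share (2,430,000) is divided into 2 shares of 1,215,000: Uma takes 1,215,000; Harun's 1,215,000 share passes to Harun's issue.
Harun's share (1,215,000) is divided into 2 shares of 607,500: Adaeze and Dora each take 607,500.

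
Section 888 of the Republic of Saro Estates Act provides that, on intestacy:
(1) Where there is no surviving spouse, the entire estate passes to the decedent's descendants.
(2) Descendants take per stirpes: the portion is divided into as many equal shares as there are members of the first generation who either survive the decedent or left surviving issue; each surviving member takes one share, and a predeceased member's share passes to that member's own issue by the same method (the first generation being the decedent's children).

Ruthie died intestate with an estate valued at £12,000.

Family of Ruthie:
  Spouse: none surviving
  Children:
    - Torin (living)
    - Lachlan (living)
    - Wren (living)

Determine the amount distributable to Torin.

Torin receives £4,000.

The entire £12,000 passes to the descendants.
That amount (£12,000) is divided into 3 shares of £4,000: Torin, Lachlan, and Wren each take £4,000.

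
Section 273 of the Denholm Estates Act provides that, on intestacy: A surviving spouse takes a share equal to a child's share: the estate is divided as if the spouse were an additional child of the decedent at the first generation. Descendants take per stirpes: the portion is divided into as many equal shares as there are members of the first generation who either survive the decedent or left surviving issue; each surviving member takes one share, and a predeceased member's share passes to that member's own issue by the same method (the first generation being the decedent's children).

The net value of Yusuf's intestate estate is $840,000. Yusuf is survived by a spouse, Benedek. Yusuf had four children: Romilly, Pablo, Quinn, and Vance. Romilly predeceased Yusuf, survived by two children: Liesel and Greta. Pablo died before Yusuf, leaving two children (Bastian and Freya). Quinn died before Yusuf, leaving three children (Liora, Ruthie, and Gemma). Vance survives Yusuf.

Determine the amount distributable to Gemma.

Gemma receives $56,000.

The spouse counts as an additional share at the children's level, so there are 5 primary shares of $168,000. Benedek takes one such share ($168,000).
The children's combined portion ($672,000) is divided into 4 shares of $168,000: Vance takes $168,000; Romilly's $168,000 share passes to Romilly's issue; Pablo's $168,000 share passes to Pablo's issue; Quinn's $168,000 share passes to Quinn's issue.
Romilly's share ($168,000) is divided into 2 shares of $84,000: Liesel and Greta each take $84,000.
Pablo's share ($168,000) is divided into 2 shares of $84,000: Bastian and Freya each take $84,000.
Quinn's share ($168,000) is divided into 3 shares of $56,000: Liora, Ruthie, and Gemma each take $56,000.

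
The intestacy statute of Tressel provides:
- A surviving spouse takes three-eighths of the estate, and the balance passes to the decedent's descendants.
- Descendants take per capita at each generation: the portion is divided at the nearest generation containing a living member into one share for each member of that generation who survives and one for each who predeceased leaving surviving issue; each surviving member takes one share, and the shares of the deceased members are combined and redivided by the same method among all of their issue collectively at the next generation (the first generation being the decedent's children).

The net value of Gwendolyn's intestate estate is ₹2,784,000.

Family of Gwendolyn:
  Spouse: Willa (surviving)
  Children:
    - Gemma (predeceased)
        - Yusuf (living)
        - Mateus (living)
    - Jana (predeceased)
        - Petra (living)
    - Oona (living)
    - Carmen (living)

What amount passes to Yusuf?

Yusuf receives ₹290,000.

Willa takes three-eighths of ₹2,784,000 = ₹1,044,000. The remaining ₹1,740,000 passes to the descendants.
The descendants' portion (₹1,740,000) is divided at the children's generation into 4 shares of ₹435,000. Oona and Carmen each take ₹435,000. The 2 shares of the deceased (Gemma and Jana) are combined into a pool of ₹870,000.
That pool (₹870,000) is divided at the grandchildren's generation equally among Yusuf, Mateus, and Petra: ₹290,000 each.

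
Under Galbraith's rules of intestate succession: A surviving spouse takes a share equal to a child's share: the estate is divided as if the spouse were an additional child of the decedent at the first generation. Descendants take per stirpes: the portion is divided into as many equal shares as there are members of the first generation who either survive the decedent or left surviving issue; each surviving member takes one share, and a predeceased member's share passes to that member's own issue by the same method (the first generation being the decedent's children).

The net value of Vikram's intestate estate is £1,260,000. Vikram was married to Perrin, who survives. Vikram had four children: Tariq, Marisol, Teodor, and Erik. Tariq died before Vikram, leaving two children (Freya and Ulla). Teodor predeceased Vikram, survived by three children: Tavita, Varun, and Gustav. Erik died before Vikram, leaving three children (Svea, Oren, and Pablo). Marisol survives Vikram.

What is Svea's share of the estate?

Svea receives £84,000.

The spouse counts as an additional share at the children's level, so there are 5 primary shares of £252,000. Perrin takes one such share (£252,000).
The children's combined portion (£1,008,000) is divided into 4 shares of £252,000: Marisol takes £252,000; Tariq's £252,000 share passes to Tariq's issue; Teodor's £252,000 share passes to Teodor's issue; Erik's £252,000 share passes to Erik's issue.
Tariq's share (£252,000) is divided into 2 shares of £126,000: Freya and Ulla each take £126,000.
Teodor's share (£252,000) is divided into 3 shares of £84,000: Tavita, Varun, and Gustav each take £84,000.
Erik's share (£252,000) is divided into 3 shares of £84,000: Svea, Oren, and Pablo each take £84,000.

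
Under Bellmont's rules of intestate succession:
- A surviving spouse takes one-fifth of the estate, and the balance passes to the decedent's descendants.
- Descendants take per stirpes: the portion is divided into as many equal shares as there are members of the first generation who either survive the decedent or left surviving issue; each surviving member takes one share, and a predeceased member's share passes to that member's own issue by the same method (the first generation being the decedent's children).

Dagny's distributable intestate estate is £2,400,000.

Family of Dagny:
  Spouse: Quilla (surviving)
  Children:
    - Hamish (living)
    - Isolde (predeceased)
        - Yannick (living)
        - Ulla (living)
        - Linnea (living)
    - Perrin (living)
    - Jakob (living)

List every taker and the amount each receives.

Quilla: £480,000; Hamish: £480,000; Yannick: £160,000; Ulla: £160,000; Linnea: £160,000; Perrin: £480,000; Jakob: £480,000

Quilla takes one-fifth of £2,400,000 = £480,000. The remaining £1,920,000 passes to the descendants.
The descendants' portion (£1,920,000) is divided into 4 shares of £480,000: Hamish, Perrin, and Jakob each take £480,000; Isolde's £480,000 share passes to Isolde's issue.
Isolde's share (£480,000) is divided into 3 shares of £160,000: Yannick, Ulla, and Linnea each take £160,000.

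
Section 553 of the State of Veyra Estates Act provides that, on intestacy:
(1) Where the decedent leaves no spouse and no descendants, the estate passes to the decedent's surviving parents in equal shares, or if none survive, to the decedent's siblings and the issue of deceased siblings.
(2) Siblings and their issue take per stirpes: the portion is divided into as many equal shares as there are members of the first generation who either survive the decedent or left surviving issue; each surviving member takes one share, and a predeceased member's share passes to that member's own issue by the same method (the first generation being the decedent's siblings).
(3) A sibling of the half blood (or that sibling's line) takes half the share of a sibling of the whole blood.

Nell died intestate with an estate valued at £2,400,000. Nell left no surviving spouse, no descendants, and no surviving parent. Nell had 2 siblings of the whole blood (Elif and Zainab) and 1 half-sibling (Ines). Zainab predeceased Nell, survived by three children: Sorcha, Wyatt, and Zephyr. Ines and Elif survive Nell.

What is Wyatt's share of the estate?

The entire £2,400,000 passes to the siblings and their issue.
Counting each half-blood sibling's line as half a unit, there are 5/2 units in £2,400,000, so one unit is £960,000. Whole-blood lines (Elif and Zainab) take £960,000 each; half-blood lines (Ines) take £480,000 each.
Zainab's share (£960,000) is divided into 3 shares of £320,000: Sorcha, Wyatt, and Zephyr each take £320,000.

Wyatt receives £320,000.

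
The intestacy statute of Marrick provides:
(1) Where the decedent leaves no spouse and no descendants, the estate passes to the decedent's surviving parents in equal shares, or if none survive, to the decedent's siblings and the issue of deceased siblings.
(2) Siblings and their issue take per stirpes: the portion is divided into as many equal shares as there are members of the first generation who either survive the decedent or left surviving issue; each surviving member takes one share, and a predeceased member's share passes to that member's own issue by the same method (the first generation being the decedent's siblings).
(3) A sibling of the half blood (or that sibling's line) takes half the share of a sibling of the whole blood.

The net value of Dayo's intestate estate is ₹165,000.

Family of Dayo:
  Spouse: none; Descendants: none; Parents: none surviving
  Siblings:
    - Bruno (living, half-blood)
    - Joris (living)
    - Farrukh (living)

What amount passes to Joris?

Joris receives ₹66,000.

The entire ₹165,000 passes to the siblings and their issue.
Counting each half-blood sibling's line as half a unit, there are 5/2 units in ₹165,000, so one unit is ₹66,000. Whole-blood lines (Joris and Farrukh) take ₹66,000 each; half-blood lines (Bruno) take ₹33,000 each.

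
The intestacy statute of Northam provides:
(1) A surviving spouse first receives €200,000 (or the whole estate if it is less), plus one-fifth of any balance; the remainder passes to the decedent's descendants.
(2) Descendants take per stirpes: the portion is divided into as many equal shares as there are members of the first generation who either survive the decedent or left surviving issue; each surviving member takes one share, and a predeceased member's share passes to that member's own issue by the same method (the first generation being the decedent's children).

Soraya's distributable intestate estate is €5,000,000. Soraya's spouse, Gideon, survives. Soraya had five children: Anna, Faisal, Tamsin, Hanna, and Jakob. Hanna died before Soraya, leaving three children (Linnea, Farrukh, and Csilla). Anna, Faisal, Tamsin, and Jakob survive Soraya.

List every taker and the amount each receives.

Gideon first takes €200,000, leaving a balance of €4,800,000. Gideon then takes one-fifth of the balance (€960,000), for a total of €1,160,000. The remaining €3,840,000 passes to the descendants.
The descendants' portion (€3,840,000) is divided into 5 shares of €768,000: Anna, Faisal, Tamsin, and Jakob each take €768,000; Hanna's €768,000 share passes to Hanna's issue.
Hanna's share (€768,000) is divided into 3 shares of €256,000: Linnea, Farrukh, and Csilla each take €256,000.

Gideon: €1,160,000; Anna: €768,000; Faisal: €768,000; Tamsin: €768,000; Linnea: €256,000; Farrukh: €256,000; Csilla: €256,000; Jakob: €768,000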